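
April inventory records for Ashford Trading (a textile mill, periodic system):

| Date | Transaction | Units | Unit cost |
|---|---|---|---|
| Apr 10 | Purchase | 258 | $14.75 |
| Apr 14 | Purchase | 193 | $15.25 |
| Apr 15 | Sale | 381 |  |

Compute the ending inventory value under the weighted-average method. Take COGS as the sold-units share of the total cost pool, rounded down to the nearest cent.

Ending inventory = $1,047.48

Apr 15, sell 381: 381/451 × $6,748.75 → $5,701.27
Ending inventory (cost pool remaining) = $1,047.48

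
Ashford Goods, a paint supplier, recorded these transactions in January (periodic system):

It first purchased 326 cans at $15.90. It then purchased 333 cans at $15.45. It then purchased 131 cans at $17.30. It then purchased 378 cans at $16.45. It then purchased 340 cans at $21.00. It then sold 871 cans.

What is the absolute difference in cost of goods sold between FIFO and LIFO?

$2,037.30

FIFO COGS: 326 @ $15.90 + 333 @ $15.45 + 131 @ $17.30 + 81 @ $16.45 = $13,927.00
LIFO COGS: 340 @ $21.00 + 378 @ $16.45 + 131 @ $17.30 + 22 @ $15.45 = $15,964.30
Difference = |$13,927.00 − $15,964.30| = $2,037.30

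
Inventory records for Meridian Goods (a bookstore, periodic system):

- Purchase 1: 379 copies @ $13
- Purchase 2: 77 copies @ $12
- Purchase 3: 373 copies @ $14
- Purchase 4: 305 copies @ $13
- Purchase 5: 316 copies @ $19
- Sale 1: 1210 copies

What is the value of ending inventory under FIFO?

Ending inventory = $4,560

Sale 1 (1210) [FIFO — oldest first]: 379 @ $13 + 77 @ $12 + 373 @ $14 + 305 @ $13 + 76 @ $19 = $16,482
Ending inventory: 240 @ $19 = $4,560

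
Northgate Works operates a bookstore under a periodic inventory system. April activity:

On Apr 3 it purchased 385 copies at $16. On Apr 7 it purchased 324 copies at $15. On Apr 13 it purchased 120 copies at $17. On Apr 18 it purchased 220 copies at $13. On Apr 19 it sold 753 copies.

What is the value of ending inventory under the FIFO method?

Apr 19, 753 sold [FIFO — oldest first]: 385 @ $16 + 324 @ $15 + 44 @ $17 = $11,768
Ending inventory: 76 @ $17 + 220 @ $13 = $4,152
Check: goods available $15,920 = COGS $11,768 + ending $4,152

Ending inventory = $4,152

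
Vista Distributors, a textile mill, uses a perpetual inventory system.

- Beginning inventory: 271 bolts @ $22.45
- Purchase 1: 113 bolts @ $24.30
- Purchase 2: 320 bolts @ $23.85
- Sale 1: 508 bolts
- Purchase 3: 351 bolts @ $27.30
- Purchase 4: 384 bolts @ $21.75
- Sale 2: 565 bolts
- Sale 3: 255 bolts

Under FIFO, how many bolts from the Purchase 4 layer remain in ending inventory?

111

Sale 1 (508) [FIFO — oldest first]: 271 @ $22.45 + 113 @ $24.30 + 124 @ $23.85 = $11,787.25
Sale 2 (565) [FIFO — oldest first]: 196 @ $23.85 + 351 @ $27.30 + 18 @ $21.75 = $14,648.40
Sale 3 (255) [FIFO — oldest first]: 255 @ $21.75 = $5,546.25
Total COGS = $11,787.25 + $14,648.40 + $5,546.25 = $31,981.90
Ending inventory: 111 @ $21.75 = $2,414.25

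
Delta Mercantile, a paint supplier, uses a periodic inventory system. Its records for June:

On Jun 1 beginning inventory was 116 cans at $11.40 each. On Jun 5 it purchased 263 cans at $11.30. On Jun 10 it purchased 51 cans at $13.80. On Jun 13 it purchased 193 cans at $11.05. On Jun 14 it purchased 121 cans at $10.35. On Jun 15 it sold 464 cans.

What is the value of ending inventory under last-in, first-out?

Ending inventory = $3,175.60

Jun 15, 464 sold [LIFO — newest first]: 121 @ $10.35 + 193 @ $11.05 + 51 @ $13.80 + 99 @ $11.30 = $5,207.50
Ending inventory: 116 @ $11.40 + 164 @ $11.30 = $3,175.60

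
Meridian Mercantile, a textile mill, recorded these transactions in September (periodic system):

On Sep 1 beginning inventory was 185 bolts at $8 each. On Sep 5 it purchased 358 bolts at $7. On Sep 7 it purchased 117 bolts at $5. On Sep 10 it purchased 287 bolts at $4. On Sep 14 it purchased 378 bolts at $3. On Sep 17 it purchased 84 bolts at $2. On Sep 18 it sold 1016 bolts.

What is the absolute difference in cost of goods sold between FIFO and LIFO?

FIFO COGS: 185 @ $8 + 358 @ $7 + 117 @ $5 + 287 @ $4 + 69 @ $3 = $5,926
LIFO COGS: 84 @ $2 + 378 @ $3 + 287 @ $4 + 117 @ $5 + 150 @ $7 = $4,085
Difference = |$5,926 − $4,085| = $1,841

$1,841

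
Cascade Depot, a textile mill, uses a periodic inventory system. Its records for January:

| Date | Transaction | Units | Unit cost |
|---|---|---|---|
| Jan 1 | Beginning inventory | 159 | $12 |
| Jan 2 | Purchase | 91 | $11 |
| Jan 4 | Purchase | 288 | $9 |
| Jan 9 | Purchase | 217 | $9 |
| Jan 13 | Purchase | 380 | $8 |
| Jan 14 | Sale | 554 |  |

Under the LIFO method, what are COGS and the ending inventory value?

Jan 14, 554 sold [LIFO — newest first]: 380 @ $8 + 174 @ $9 = $4,606
Ending inventory: 159 @ $12 + 91 @ $11 + 288 @ $9 + 43 @ $9 = $5,888

COGS = $4,606; ending inventory = $5,888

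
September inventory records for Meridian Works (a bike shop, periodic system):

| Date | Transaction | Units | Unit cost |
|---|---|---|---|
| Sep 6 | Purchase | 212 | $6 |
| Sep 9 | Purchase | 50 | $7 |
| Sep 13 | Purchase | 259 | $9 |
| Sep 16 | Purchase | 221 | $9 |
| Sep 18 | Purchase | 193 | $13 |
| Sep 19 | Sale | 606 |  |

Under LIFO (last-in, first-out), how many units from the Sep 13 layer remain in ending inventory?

Sep 19, 606 sold [LIFO — newest first]: 193 @ $13 + 221 @ $9 + 192 @ $9 = $6,226
Ending inventory: 212 @ $6 + 50 @ $7 + 67 @ $9 = $2,225
Check: goods available $8,451 = COGS $6,226 + ending $2,225

67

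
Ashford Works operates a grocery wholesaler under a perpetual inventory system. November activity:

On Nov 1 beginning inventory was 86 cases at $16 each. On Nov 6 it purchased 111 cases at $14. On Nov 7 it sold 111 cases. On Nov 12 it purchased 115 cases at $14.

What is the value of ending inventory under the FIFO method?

Nov 7, 111 sold [FIFO — oldest first]: 86 @ $16 + 25 @ $14 = $1,726
Ending inventory: 86 @ $14 + 115 @ $14 = $2,814
Check: goods available $4,540 = COGS $1,726 + ending $2,814

Ending inventory = $2,814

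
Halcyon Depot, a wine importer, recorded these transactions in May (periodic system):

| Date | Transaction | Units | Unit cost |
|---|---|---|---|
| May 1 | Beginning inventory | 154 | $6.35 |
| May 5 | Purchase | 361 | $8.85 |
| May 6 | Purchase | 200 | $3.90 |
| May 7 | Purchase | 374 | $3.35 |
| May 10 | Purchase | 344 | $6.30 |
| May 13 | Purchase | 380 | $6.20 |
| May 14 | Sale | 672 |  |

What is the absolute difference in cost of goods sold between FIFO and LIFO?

$589.45

FIFO COGS: 154 @ $6.35 + 361 @ $8.85 + 157 @ $3.90 = $4,785.05
LIFO COGS: 380 @ $6.20 + 292 @ $6.30 = $4,195.60
Difference = |$4,785.05 − $4,195.60| = $589.45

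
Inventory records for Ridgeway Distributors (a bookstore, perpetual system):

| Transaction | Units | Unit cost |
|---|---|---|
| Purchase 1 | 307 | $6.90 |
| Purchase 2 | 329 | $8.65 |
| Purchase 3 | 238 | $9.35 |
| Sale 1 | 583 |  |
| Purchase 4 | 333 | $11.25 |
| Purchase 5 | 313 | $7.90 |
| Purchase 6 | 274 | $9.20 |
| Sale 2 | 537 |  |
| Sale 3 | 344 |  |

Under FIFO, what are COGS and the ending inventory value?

COGS = $12,966.00; ending inventory = $2,963.20

Sale 1 (583) [FIFO — oldest first]: 307 @ $6.90 + 276 @ $8.65 = $4,505.70
Sale 2 (537) [FIFO — oldest first]: 53 @ $8.65 + 238 @ $9.35 + 246 @ $11.25 = $5,451.25
Sale 3 (344) [FIFO — oldest first]: 87 @ $11.25 + 257 @ $7.90 = $3,009.05
Total COGS = $4,505.70 + $5,451.25 + $3,009.05 = $12,966.00
Ending inventory: 56 @ $7.90 + 274 @ $9.20 = $2,963.20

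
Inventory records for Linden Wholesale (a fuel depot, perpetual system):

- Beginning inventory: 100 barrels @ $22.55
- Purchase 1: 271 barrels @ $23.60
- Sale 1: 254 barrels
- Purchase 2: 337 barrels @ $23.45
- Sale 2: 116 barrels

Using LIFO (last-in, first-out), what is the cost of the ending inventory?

Sale 1 (254) [LIFO — newest first]: 254 @ $23.60 = $5,994.40
Sale 2 (116) [LIFO — newest first]: 116 @ $23.45 = $2,720.20
Total COGS = $5,994.40 + $2,720.20 = $8,714.60
Ending inventory: 100 @ $22.55 + 17 @ $23.60 + 221 @ $23.45 = $7,838.65

Ending inventory = $7,838.65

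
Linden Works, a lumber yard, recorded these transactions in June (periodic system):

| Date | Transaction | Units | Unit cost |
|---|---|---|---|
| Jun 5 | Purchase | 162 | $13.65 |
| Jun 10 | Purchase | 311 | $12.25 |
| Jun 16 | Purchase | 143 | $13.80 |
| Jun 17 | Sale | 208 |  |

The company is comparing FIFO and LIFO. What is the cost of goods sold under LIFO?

FIFO COGS: 162 @ $13.65 + 46 @ $12.25 = $2,774.80
LIFO COGS: 143 @ $13.80 + 65 @ $12.25 = $2,769.65

COGS = $2,769.65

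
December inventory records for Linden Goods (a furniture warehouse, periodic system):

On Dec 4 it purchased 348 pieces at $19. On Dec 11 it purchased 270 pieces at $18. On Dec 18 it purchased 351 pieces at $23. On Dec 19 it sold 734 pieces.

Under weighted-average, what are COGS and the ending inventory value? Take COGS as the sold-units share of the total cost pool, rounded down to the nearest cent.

COGS = $14,804.98; ending inventory = $4,740.02

Dec 19, sell 734: 734/969 × $19,545.00 → $14,804.98
Ending inventory (cost pool remaining) = $4,740.02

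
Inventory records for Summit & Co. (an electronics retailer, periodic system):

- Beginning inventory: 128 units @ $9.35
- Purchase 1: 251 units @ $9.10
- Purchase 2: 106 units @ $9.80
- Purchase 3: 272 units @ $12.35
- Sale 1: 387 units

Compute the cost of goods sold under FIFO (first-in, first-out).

COGS = $3,559.30

Sale 1 (387) [FIFO — oldest first]: 128 @ $9.35 + 251 @ $9.10 + 8 @ $9.80 = $3,559.30
Ending inventory: 98 @ $9.80 + 272 @ $12.35 = $4,319.60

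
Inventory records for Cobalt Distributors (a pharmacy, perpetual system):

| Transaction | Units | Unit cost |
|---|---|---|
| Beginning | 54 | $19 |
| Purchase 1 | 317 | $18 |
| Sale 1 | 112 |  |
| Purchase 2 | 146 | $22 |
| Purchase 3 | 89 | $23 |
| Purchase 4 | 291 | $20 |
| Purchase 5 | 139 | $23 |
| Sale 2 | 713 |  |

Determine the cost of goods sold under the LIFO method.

Sale 1 (112) [LIFO — newest first]: 112 @ $18 = $2,016
Sale 2 (713) [LIFO — newest first]: 139 @ $23 + 291 @ $20 + 89 @ $23 + 146 @ $22 + 48 @ $18 = $15,140
Total COGS = $2,016 + $15,140 = $17,156
Ending inventory: 54 @ $19 + 157 @ $18 = $3,852
Check: goods available $21,008 = COGS $17,156 + ending $3,852

COGS = $17,156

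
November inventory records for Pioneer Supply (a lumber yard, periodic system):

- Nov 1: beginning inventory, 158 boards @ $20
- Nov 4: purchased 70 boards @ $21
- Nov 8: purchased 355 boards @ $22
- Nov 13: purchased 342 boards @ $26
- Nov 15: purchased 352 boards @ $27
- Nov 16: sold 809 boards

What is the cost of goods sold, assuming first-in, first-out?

Nov 16, 809 sold [FIFO — oldest first]: 158 @ $20 + 70 @ $21 + 355 @ $22 + 226 @ $26 = $18,316
Ending inventory: 116 @ $26 + 352 @ $27 = $12,520

COGS = $18,316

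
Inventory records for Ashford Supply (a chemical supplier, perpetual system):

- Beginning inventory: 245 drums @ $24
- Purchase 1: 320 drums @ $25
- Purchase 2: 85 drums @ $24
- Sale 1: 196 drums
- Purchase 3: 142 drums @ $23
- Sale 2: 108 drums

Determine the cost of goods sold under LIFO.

Sale 1 (196) [LIFO — newest first]: 85 @ $24 + 111 @ $25 = $4,815
Sale 2 (108) [LIFO — newest first]: 108 @ $23 = $2,484
Total COGS = $4,815 + $2,484 = $7,299
Ending inventory: 245 @ $24 + 209 @ $25 + 34 @ $23 = $11,887

COGS = $7,299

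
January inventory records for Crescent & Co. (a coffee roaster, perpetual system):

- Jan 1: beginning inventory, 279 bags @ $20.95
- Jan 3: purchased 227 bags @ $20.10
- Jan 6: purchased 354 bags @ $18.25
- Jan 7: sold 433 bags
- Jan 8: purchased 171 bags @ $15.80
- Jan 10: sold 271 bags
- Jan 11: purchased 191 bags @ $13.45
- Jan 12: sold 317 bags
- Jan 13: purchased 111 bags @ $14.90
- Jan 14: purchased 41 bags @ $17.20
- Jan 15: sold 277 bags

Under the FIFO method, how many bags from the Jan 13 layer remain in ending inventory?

Jan 7, 433 sold [FIFO — oldest first]: 279 @ $20.95 + 154 @ $20.10 = $8,940.45
Jan 10, 271 sold [FIFO — oldest first]: 73 @ $20.10 + 198 @ $18.25 = $5,080.80
Jan 12, 317 sold [FIFO — oldest first]: 156 @ $18.25 + 161 @ $15.80 = $5,390.80
Jan 15, 277 sold [FIFO — oldest first]: 10 @ $15.80 + 191 @ $13.45 + 76 @ $14.90 = $3,859.35
Total COGS = $8,940.45 + $5,080.80 + $5,390.80 + $3,859.35 = $23,271.40
Ending inventory: 35 @ $14.90 + 41 @ $17.20 = $1,226.70
Check: goods available $24,498.10 = COGS $23,271.40 + ending $1,226.70

35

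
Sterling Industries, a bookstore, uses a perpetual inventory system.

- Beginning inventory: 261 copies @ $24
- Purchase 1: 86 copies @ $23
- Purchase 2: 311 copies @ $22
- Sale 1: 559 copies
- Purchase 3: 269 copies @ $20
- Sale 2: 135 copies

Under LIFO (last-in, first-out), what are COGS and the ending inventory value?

Sale 1 (559) [LIFO — newest first]: 311 @ $22 + 86 @ $23 + 162 @ $24 = $12,708
Sale 2 (135) [LIFO — newest first]: 135 @ $20 = $2,700
Total COGS = $12,708 + $2,700 = $15,408
Ending inventory: 99 @ $24 + 134 @ $20 = $5,056

COGS = $15,408; ending inventory = $5,056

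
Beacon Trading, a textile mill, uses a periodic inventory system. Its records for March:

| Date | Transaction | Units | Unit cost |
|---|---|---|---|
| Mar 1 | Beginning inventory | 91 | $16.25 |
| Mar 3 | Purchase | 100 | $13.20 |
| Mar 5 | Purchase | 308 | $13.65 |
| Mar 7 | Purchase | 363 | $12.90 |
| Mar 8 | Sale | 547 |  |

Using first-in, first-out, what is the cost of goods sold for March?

Mar 8, 547 sold [FIFO — oldest first]: 91 @ $16.25 + 100 @ $13.20 + 308 @ $13.65 + 48 @ $12.90 = $7,622.15
Ending inventory: 315 @ $12.90 = $4,063.50

COGS = $7,622.15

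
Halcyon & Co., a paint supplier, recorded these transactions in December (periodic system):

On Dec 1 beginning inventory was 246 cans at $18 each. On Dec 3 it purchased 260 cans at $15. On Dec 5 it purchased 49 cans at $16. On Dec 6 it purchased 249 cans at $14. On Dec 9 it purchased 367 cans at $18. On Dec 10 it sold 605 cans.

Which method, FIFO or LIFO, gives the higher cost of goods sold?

FIFO COGS: 246 @ $18 + 260 @ $15 + 49 @ $16 + 50 @ $14 = $9,812
LIFO COGS: 367 @ $18 + 238 @ $14 = $9,938

LIFO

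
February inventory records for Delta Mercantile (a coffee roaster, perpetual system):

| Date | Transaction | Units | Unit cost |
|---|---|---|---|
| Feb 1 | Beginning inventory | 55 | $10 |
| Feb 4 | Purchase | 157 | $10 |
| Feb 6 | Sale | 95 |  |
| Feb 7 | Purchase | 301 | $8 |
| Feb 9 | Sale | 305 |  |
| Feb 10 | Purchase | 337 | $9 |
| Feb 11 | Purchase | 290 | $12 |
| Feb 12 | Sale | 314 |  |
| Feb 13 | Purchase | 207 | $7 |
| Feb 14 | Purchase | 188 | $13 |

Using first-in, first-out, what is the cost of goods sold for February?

COGS = $6,337

Feb 6, 95 sold [FIFO — oldest first]: 55 @ $10 + 40 @ $10 = $950
Feb 9, 305 sold [FIFO — oldest first]: 117 @ $10 + 188 @ $8 = $2,674
Feb 12, 314 sold [FIFO — oldest first]: 113 @ $8 + 201 @ $9 = $2,713
Total COGS = $950 + $2,674 + $2,713 = $6,337
Ending inventory: 136 @ $9 + 290 @ $12 + 207 @ $7 + 188 @ $13 = $8,597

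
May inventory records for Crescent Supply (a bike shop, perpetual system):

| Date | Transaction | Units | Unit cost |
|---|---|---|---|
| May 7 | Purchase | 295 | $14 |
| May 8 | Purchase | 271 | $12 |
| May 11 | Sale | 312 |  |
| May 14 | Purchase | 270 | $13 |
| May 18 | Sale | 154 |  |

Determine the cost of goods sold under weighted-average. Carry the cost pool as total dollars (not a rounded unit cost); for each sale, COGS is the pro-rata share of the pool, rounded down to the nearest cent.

COGS = $6,074.38

After May 7: 295 on hand, pool $4,130.00 (≈ $14.0000 each)
After May 8: 566 on hand, pool $7,382.00 (≈ $13.0424 each)
May 11, sell 312: 312/566 × $7,382.00 → $4,069.22
After May 14: 524 on hand, pool $6,822.78 (≈ $13.0206 each)
May 18, sell 154: 154/524 × $6,822.78 → $2,005.16
Total COGS = $4,069.22 + $2,005.16 = $6,074.38
Ending inventory (cost pool remaining) = $4,817.62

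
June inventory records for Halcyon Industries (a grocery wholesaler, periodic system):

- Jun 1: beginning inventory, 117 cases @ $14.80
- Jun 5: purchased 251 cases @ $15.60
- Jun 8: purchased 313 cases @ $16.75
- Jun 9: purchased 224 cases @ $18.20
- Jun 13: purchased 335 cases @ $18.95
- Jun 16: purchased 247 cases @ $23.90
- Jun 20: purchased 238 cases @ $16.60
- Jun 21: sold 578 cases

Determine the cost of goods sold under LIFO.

Jun 21, 578 sold [LIFO — newest first]: 238 @ $16.60 + 247 @ $23.90 + 93 @ $18.95 = $11,616.45
Ending inventory: 117 @ $14.80 + 251 @ $15.60 + 313 @ $16.75 + 224 @ $18.20 + 242 @ $18.95 = $19,552.65
Check: goods available $31,169.10 = COGS $11,616.45 + ending $19,552.65

COGS = $11,616.45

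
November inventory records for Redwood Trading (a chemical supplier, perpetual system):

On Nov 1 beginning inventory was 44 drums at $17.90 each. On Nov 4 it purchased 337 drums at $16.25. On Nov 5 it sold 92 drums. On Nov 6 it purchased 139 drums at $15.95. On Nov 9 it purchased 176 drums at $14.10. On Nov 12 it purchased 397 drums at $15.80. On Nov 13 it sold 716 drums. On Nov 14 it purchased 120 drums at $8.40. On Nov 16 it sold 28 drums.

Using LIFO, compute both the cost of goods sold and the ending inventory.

Nov 5, 92 sold [LIFO — newest first]: 92 @ $16.25 = $1,495.00
Nov 13, 716 sold [LIFO — newest first]: 397 @ $15.80 + 176 @ $14.10 + 139 @ $15.95 + 4 @ $16.25 = $11,036.25
Nov 16, 28 sold [LIFO — newest first]: 28 @ $8.40 = $235.20
Total COGS = $1,495.00 + $11,036.25 + $235.20 = $12,766.45
Ending inventory: 44 @ $17.90 + 241 @ $16.25 + 92 @ $8.40 = $5,476.65
Check: goods available $18,243.10 = COGS $12,766.45 + ending $5,476.65

COGS = $12,766.45; ending inventory = $5,476.65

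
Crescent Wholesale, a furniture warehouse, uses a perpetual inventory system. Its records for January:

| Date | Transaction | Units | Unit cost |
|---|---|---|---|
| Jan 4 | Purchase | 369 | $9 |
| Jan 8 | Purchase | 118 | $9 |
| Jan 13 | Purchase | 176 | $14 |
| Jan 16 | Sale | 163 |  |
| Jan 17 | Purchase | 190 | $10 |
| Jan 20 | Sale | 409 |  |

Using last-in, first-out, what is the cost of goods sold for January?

COGS = $6,218

Jan 16, 163 sold [LIFO — newest first]: 163 @ $14 = $2,282
Jan 20, 409 sold [LIFO — newest first]: 190 @ $10 + 13 @ $14 + 118 @ $9 + 88 @ $9 = $3,936
Total COGS = $2,282 + $3,936 = $6,218
Ending inventory: 281 @ $9 = $2,529
Check: goods available $8,747 = COGS $6,218 + ending $2,529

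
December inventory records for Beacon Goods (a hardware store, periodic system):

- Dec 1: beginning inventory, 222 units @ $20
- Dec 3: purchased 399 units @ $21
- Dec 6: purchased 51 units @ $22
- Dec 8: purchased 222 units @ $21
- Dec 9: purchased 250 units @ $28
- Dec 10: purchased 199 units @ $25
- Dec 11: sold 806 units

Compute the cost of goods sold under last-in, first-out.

Dec 11, 806 sold [LIFO — newest first]: 199 @ $25 + 250 @ $28 + 222 @ $21 + 51 @ $22 + 84 @ $21 = $19,523
Ending inventory: 222 @ $20 + 315 @ $21 = $11,055
Check: goods available $30,578 = COGS $19,523 + ending $11,055

COGS = $19,523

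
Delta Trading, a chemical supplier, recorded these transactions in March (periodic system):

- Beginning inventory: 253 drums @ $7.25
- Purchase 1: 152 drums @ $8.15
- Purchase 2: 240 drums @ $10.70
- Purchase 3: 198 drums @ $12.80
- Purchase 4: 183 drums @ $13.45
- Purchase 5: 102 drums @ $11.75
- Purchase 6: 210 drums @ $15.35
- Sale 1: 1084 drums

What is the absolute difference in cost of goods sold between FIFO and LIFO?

FIFO COGS: 253 @ $7.25 + 152 @ $8.15 + 240 @ $10.70 + 198 @ $12.80 + 183 @ $13.45 + 58 @ $11.75 = $11,318.30
LIFO COGS: 210 @ $15.35 + 102 @ $11.75 + 183 @ $13.45 + 198 @ $12.80 + 240 @ $10.70 + 151 @ $8.15 = $13,216.40
Difference = |$11,318.30 − $13,216.40| = $1,898.10

$1,898.10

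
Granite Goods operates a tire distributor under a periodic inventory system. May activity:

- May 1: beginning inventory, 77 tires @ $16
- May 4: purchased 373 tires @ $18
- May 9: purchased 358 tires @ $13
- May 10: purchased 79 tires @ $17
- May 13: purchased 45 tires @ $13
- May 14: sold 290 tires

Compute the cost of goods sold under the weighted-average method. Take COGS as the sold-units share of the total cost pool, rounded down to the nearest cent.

COGS = $4,520.51

May 14, sell 290: 290/932 × $14,528.00 → $4,520.51
Ending inventory (cost pool remaining) = $10,007.49
Check: goods available $14,528.00 = COGS $4,520.51 + ending $10,007.49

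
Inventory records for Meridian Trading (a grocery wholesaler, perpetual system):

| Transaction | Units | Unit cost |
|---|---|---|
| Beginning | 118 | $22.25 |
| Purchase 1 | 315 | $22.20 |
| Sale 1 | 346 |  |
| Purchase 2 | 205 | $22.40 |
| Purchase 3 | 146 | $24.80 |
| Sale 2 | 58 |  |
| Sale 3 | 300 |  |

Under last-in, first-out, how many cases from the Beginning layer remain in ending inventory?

Sale 1 (346) [LIFO — newest first]: 315 @ $22.20 + 31 @ $22.25 = $7,682.75
Sale 2 (58) [LIFO — newest first]: 58 @ $24.80 = $1,438.40
Sale 3 (300) [LIFO — newest first]: 88 @ $24.80 + 205 @ $22.40 + 7 @ $22.25 = $6,930.15
Total COGS = $7,682.75 + $1,438.40 + $6,930.15 = $16,051.30
Ending inventory: 80 @ $22.25 = $1,780.00

80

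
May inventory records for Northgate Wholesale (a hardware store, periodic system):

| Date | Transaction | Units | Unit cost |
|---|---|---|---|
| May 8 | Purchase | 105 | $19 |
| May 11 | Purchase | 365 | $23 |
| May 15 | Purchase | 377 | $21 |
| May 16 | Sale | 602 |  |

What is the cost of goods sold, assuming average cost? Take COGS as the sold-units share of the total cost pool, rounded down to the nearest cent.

May 16, sell 602: 602/847 × $18,307.00 → $13,011.58
Ending inventory (cost pool remaining) = $5,295.42
Check: goods available $18,307.00 = COGS $13,011.58 + ending $5,295.42

COGS = $13,011.58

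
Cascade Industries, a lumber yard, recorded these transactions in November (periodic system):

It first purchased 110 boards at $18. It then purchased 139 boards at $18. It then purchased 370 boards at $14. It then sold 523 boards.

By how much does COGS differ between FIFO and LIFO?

$384

FIFO COGS: 110 @ $18 + 139 @ $18 + 274 @ $14 = $8,318
LIFO COGS: 370 @ $14 + 139 @ $18 + 14 @ $18 = $7,934
Difference = |$8,318 − $7,934| = $384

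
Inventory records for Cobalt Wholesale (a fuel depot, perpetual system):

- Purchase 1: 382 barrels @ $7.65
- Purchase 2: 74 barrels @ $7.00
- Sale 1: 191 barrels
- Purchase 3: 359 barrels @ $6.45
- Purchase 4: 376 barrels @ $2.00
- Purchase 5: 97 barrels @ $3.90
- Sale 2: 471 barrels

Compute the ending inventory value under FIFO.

Sale 1 (191) [FIFO — oldest first]: 191 @ $7.65 = $1,461.15
Sale 2 (471) [FIFO — oldest first]: 191 @ $7.65 + 74 @ $7.00 + 206 @ $6.45 = $3,307.85
Total COGS = $1,461.15 + $3,307.85 = $4,769.00
Ending inventory: 153 @ $6.45 + 376 @ $2.00 + 97 @ $3.90 = $2,117.15

Ending inventory = $2,117.15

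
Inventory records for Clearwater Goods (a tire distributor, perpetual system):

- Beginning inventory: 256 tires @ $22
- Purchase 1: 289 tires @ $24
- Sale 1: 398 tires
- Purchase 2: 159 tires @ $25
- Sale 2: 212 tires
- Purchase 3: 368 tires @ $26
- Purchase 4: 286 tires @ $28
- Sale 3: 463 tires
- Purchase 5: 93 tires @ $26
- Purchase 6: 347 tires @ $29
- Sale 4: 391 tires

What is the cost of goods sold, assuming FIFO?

COGS = $36,914

Sale 1 (398) [FIFO — oldest first]: 256 @ $22 + 142 @ $24 = $9,040
Sale 2 (212) [FIFO — oldest first]: 147 @ $24 + 65 @ $25 = $5,153
Sale 3 (463) [FIFO — oldest first]: 94 @ $25 + 368 @ $26 + 1 @ $28 = $11,946
Sale 4 (391) [FIFO — oldest first]: 285 @ $28 + 93 @ $26 + 13 @ $29 = $10,775
Total COGS = $9,040 + $5,153 + $11,946 + $10,775 = $36,914
Ending inventory: 334 @ $29 = $9,686
Check: goods available $46,600 = COGS $36,914 + ending $9,686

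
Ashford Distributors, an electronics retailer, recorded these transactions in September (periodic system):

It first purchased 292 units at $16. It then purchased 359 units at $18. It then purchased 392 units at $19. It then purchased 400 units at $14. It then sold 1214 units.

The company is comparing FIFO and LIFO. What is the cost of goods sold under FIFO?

FIFO COGS: 292 @ $16 + 359 @ $18 + 392 @ $19 + 171 @ $14 = $20,976
LIFO COGS: 400 @ $14 + 392 @ $19 + 359 @ $18 + 63 @ $16 = $20,518

COGS = $20,976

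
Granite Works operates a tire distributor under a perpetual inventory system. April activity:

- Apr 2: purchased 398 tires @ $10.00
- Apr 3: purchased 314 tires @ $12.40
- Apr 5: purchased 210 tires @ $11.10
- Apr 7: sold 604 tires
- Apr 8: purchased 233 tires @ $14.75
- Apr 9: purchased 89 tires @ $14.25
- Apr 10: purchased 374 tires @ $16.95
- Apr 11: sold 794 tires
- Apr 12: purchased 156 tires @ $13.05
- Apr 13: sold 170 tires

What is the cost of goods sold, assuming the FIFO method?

COGS = $20,401.40

Apr 7, 604 sold [FIFO — oldest first]: 398 @ $10.00 + 206 @ $12.40 = $6,534.40
Apr 11, 794 sold [FIFO — oldest first]: 108 @ $12.40 + 210 @ $11.10 + 233 @ $14.75 + 89 @ $14.25 + 154 @ $16.95 = $10,985.50
Apr 13, 170 sold [FIFO — oldest first]: 170 @ $16.95 = $2,881.50
Total COGS = $6,534.40 + $10,985.50 + $2,881.50 = $20,401.40
Ending inventory: 50 @ $16.95 + 156 @ $13.05 = $2,883.30
Check: goods available $23,284.70 = COGS $20,401.40 + ending $2,883.30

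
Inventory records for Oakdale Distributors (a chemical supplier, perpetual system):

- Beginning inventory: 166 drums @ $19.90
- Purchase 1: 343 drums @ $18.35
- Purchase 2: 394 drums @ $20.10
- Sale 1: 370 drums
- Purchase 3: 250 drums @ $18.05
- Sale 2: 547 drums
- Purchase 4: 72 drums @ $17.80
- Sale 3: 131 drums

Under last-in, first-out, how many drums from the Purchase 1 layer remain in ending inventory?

Sale 1 (370) [LIFO — newest first]: 370 @ $20.10 = $7,437.00
Sale 2 (547) [LIFO — newest first]: 250 @ $18.05 + 24 @ $20.10 + 273 @ $18.35 = $10,004.45
Sale 3 (131) [LIFO — newest first]: 72 @ $17.80 + 59 @ $18.35 = $2,364.25
Total COGS = $7,437.00 + $10,004.45 + $2,364.25 = $19,805.70
Ending inventory: 166 @ $19.90 + 11 @ $18.35 = $3,505.25

11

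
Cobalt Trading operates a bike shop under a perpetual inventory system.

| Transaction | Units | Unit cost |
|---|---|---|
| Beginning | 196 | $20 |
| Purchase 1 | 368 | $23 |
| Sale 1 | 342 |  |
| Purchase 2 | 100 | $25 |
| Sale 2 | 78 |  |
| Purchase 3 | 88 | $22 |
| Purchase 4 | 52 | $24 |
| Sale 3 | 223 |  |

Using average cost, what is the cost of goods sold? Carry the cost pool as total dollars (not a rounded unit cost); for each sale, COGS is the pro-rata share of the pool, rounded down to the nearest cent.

After Beginning: 196 on hand, pool $3,920.00 (≈ $20.0000 each)
After Purchase 1: 564 on hand, pool $12,384.00 (≈ $21.9574 each)
Sale 1, sell 342: 342/564 × $12,384.00 → $7,509.44
After Purchase 2: 322 on hand, pool $7,374.56 (≈ $22.9024 each)
Sale 2, sell 78: 78/322 × $7,374.56 → $1,786.38
After Purchase 3: 332 on hand, pool $7,524.18 (≈ $22.6632 each)
After Purchase 4: 384 on hand, pool $8,772.18 (≈ $22.8442 each)
Sale 3, sell 223: 223/384 × $8,772.18 → $5,094.26
Total COGS = $7,509.44 + $1,786.38 + $5,094.26 = $14,390.08
Ending inventory (cost pool remaining) = $3,677.92

COGS = $14,390.08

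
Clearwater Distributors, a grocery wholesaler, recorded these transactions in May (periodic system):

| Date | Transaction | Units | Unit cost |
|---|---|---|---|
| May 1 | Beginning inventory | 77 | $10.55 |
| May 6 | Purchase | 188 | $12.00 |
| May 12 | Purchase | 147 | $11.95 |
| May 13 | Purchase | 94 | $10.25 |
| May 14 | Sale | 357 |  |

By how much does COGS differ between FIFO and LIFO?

FIFO COGS: 77 @ $10.55 + 188 @ $12.00 + 92 @ $11.95 = $4,167.75
LIFO COGS: 94 @ $10.25 + 147 @ $11.95 + 116 @ $12.00 = $4,112.15
Difference = |$4,167.75 − $4,112.15| = $55.60

$55.60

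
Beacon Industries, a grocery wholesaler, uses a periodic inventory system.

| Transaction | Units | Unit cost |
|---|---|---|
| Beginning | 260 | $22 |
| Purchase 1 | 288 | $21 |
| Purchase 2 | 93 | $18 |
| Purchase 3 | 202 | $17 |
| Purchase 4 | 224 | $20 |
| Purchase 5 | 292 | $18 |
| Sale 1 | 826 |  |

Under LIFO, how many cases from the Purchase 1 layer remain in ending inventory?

Sale 1 (826) [LIFO — newest first]: 292 @ $18 + 224 @ $20 + 202 @ $17 + 93 @ $18 + 15 @ $21 = $15,159
Ending inventory: 260 @ $22 + 273 @ $21 = $11,453
Check: goods available $26,612 = COGS $15,159 + ending $11,453

273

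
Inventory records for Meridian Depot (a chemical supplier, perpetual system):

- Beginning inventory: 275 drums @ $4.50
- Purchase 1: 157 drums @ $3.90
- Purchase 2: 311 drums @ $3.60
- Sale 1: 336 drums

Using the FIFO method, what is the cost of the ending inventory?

Ending inventory = $1,494.00

Sale 1 (336) [FIFO — oldest first]: 275 @ $4.50 + 61 @ $3.90 = $1,475.40
Ending inventory: 96 @ $3.90 + 311 @ $3.60 = $1,494.00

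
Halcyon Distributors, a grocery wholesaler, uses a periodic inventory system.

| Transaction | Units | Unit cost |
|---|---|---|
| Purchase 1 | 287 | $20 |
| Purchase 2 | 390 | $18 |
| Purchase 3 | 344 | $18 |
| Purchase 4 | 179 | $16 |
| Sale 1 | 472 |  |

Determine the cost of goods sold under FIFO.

Sale 1 (472) [FIFO — oldest first]: 287 @ $20 + 185 @ $18 = $9,070
Ending inventory: 205 @ $18 + 344 @ $18 + 179 @ $16 = $12,746

COGS = $9,070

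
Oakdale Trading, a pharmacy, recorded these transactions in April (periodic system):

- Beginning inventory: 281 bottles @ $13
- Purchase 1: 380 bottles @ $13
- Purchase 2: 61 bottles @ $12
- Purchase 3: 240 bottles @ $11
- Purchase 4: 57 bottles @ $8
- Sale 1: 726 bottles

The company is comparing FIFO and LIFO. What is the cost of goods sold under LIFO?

FIFO COGS: 281 @ $13 + 380 @ $13 + 61 @ $12 + 4 @ $11 = $9,369
LIFO COGS: 57 @ $8 + 240 @ $11 + 61 @ $12 + 368 @ $13 = $8,612

COGS = $8,612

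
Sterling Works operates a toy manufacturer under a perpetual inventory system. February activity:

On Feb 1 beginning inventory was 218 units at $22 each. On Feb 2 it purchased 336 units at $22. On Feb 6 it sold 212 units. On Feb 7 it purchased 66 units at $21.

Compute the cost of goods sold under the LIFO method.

Feb 6, 212 sold [LIFO — newest first]: 212 @ $22 = $4,664
Ending inventory: 218 @ $22 + 124 @ $22 + 66 @ $21 = $8,910

COGS = $4,664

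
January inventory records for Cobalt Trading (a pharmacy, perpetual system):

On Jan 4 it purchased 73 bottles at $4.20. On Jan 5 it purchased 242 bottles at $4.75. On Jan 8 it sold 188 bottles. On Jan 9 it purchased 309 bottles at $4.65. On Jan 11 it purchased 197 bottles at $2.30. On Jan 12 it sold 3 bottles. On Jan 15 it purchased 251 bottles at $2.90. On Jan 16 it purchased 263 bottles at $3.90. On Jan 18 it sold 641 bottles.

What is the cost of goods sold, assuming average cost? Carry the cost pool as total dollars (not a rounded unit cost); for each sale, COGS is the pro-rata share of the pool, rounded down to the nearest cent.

After Jan 4: 73 on hand, pool $306.60 (≈ $4.2000 each)
After Jan 5: 315 on hand, pool $1,456.10 (≈ $4.6225 each)
Jan 8, sell 188: 188/315 × $1,456.10 → $869.03
After Jan 9: 436 on hand, pool $2,023.92 (≈ $4.6420 each)
After Jan 11: 633 on hand, pool $2,477.02 (≈ $3.9131 each)
Jan 12, sell 3: 3/633 × $2,477.02 → $11.73
After Jan 15: 881 on hand, pool $3,193.19 (≈ $3.6245 each)
After Jan 16: 1144 on hand, pool $4,218.89 (≈ $3.6878 each)
Jan 18, sell 641: 641/1144 × $4,218.89 → $2,363.90
Total COGS = $869.03 + $11.73 + $2,363.90 = $3,244.66
Ending inventory (cost pool remaining) = $1,854.99
Check: goods available $5,099.65 = COGS $3,244.66 + ending $1,854.99

COGS = $3,244.66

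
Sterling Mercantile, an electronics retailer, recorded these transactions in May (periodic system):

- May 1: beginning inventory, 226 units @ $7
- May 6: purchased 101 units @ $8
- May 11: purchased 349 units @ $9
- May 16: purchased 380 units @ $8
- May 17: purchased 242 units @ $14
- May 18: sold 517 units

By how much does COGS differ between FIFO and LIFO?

FIFO COGS: 226 @ $7 + 101 @ $8 + 190 @ $9 = $4,100
LIFO COGS: 242 @ $14 + 275 @ $8 = $5,588
Difference = |$4,100 − $5,588| = $1,488

$1,488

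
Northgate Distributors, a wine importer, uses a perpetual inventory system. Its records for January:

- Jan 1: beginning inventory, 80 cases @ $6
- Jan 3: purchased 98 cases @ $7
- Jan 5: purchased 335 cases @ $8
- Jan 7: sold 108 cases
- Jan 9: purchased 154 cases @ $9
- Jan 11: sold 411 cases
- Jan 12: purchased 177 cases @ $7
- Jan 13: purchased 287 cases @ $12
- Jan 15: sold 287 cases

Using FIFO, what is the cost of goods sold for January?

Jan 7, 108 sold [FIFO — oldest first]: 80 @ $6 + 28 @ $7 = $676
Jan 11, 411 sold [FIFO — oldest first]: 70 @ $7 + 335 @ $8 + 6 @ $9 = $3,224
Jan 15, 287 sold [FIFO — oldest first]: 148 @ $9 + 139 @ $7 = $2,305
Total COGS = $676 + $3,224 + $2,305 = $6,205
Ending inventory: 38 @ $7 + 287 @ $12 = $3,710
Check: goods available $9,915 = COGS $6,205 + ending $3,710

COGS = $6,205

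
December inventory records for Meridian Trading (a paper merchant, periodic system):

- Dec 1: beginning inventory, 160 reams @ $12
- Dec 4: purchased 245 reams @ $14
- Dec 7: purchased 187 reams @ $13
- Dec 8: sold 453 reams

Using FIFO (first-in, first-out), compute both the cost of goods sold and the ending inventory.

COGS = $5,974; ending inventory = $1,807

Dec 8, 453 sold [FIFO — oldest first]: 160 @ $12 + 245 @ $14 + 48 @ $13 = $5,974
Ending inventory: 139 @ $13 = $1,807
Check: goods available $7,781 = COGS $5,974 + ending $1,807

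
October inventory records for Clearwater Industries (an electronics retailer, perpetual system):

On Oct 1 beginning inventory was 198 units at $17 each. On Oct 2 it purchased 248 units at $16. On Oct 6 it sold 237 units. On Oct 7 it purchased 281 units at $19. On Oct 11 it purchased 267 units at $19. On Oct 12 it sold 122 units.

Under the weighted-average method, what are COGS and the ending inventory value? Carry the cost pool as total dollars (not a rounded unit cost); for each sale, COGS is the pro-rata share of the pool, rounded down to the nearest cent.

After Oct 1: 198 on hand, pool $3,366.00 (≈ $17.0000 each)
After Oct 2: 446 on hand, pool $7,334.00 (≈ $16.4439 each)
Oct 6, sell 237: 237/446 × $7,334.00 → $3,897.21
After Oct 7: 490 on hand, pool $8,775.79 (≈ $17.9098 each)
After Oct 11: 757 on hand, pool $13,848.79 (≈ $18.2943 each)
Oct 12, sell 122: 122/757 × $13,848.79 → $2,231.90
Total COGS = $3,897.21 + $2,231.90 = $6,129.11
Ending inventory (cost pool remaining) = $11,616.89
Check: goods available $17,746.00 = COGS $6,129.11 + ending $11,616.89

COGS = $6,129.11; ending inventory = $11,616.89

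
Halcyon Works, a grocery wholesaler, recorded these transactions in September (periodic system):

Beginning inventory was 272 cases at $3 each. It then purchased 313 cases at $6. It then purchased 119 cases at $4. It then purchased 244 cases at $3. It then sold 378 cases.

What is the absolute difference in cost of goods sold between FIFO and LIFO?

$154

FIFO COGS: 272 @ $3 + 106 @ $6 = $1,452
LIFO COGS: 244 @ $3 + 119 @ $4 + 15 @ $6 = $1,298
Difference = |$1,452 − $1,298| = $154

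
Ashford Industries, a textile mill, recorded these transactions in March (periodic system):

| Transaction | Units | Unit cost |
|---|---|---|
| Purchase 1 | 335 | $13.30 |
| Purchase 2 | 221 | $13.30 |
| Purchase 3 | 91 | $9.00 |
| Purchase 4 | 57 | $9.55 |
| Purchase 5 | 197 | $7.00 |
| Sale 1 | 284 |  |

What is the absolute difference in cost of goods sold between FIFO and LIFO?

FIFO COGS: 284 @ $13.30 = $3,777.20
LIFO COGS: 197 @ $7.00 + 57 @ $9.55 + 30 @ $9.00 = $2,193.35
Difference = |$3,777.20 − $2,193.35| = $1,583.85

$1,583.85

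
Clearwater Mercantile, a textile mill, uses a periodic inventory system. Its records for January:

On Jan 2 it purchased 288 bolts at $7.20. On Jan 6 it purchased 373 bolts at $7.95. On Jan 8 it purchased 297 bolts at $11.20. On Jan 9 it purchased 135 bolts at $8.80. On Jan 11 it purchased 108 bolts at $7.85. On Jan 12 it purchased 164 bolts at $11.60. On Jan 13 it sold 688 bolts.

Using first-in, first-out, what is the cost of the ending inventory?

Jan 13, 688 sold [FIFO — oldest first]: 288 @ $7.20 + 373 @ $7.95 + 27 @ $11.20 = $5,341.35
Ending inventory: 270 @ $11.20 + 135 @ $8.80 + 108 @ $7.85 + 164 @ $11.60 = $6,962.20

Ending inventory = $6,962.20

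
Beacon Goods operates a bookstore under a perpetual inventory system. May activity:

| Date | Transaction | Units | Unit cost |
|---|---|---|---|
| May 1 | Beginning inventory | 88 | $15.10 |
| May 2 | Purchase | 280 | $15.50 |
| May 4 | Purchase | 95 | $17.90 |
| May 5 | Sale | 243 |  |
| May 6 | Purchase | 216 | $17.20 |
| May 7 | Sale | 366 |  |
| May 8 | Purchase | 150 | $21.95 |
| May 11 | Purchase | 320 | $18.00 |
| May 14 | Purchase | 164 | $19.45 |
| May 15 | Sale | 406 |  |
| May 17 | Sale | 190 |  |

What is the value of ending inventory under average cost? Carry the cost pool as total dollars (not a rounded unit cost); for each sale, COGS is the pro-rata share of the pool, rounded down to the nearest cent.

After May 1: 88 on hand, pool $1,328.80 (≈ $15.1000 each)
After May 2: 368 on hand, pool $5,668.80 (≈ $15.4043 each)
After May 4: 463 on hand, pool $7,369.30 (≈ $15.9164 each)
May 5, sell 243: 243/463 × $7,369.30 → $3,867.68
After May 6: 436 on hand, pool $7,216.82 (≈ $16.5523 each)
May 7, sell 366: 366/436 × $7,216.82 → $6,058.15
After May 8: 220 on hand, pool $4,451.17 (≈ $20.2326 each)
After May 11: 540 on hand, pool $10,211.17 (≈ $18.9096 each)
After May 14: 704 on hand, pool $13,400.97 (≈ $19.0355 each)
May 15, sell 406: 406/704 × $13,400.97 → $7,728.40
May 17, sell 190: 190/298 × $5,672.57 → $3,616.73
Total COGS = $3,867.68 + $6,058.15 + $7,728.40 + $3,616.73 = $21,270.96
Ending inventory (cost pool remaining) = $2,055.84

Ending inventory = $2,055.84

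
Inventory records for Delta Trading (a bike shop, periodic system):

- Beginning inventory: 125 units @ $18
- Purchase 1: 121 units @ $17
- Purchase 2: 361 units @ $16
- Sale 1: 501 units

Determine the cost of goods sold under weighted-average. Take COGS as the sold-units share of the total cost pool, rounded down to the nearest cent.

COGS = $8,322.21

Sale 1, sell 501: 501/607 × $10,083.00 → $8,322.21
Ending inventory (cost pool remaining) = $1,760.79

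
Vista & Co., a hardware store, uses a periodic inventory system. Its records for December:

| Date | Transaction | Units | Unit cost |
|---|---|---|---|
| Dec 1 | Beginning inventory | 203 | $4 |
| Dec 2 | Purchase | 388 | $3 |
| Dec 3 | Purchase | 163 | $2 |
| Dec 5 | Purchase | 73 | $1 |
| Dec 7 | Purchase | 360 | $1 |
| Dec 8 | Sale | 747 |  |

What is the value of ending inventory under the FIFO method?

Ending inventory = $447

Dec 8, 747 sold [FIFO — oldest first]: 203 @ $4 + 388 @ $3 + 156 @ $2 = $2,288
Ending inventory: 7 @ $2 + 73 @ $1 + 360 @ $1 = $447
Check: goods available $2,735 = COGS $2,288 + ending $447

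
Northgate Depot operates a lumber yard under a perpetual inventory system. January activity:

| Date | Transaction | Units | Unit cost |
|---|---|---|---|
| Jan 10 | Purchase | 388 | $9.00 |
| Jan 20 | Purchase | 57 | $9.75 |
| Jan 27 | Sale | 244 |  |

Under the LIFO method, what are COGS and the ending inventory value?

COGS = $2,238.75; ending inventory = $1,809.00

Jan 27, 244 sold [LIFO — newest first]: 57 @ $9.75 + 187 @ $9.00 = $2,238.75
Ending inventory: 201 @ $9.00 = $1,809.00
Check: goods available $4,047.75 = COGS $2,238.75 + ending $1,809.00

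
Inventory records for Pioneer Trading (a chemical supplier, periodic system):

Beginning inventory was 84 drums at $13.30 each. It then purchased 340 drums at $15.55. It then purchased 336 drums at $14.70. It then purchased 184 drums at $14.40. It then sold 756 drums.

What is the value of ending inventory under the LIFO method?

Sale 1 (756) [LIFO — newest first]: 184 @ $14.40 + 336 @ $14.70 + 236 @ $15.55 = $11,258.60
Ending inventory: 84 @ $13.30 + 104 @ $15.55 = $2,734.40

Ending inventory = $2,734.40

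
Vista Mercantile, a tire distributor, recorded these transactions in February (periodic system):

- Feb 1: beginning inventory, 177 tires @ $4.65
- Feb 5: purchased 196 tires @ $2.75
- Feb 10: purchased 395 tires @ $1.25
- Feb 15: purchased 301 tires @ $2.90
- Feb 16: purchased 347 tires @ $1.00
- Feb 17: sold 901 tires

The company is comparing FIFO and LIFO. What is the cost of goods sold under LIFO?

COGS = $1,536.15

FIFO COGS: 177 @ $4.65 + 196 @ $2.75 + 395 @ $1.25 + 133 @ $2.90 = $2,241.50
LIFO COGS: 347 @ $1.00 + 301 @ $2.90 + 253 @ $1.25 = $1,536.15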